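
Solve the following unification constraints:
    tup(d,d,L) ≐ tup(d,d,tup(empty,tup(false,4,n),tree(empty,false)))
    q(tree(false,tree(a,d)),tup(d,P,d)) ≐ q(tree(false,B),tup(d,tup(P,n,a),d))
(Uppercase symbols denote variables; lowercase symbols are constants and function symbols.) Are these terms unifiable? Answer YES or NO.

NO

Decompose tup/3: d ≐ d,  d ≐ d,  L ≐ tup(empty,tup(false,4,n),tree(empty,false)).
Delete trivial equation d ≐ d.
Delete trivial equation d ≐ d.
Bind L := tup(empty,tup(false,4,n),tree(empty,false)); no other remaining equation mentions L.
Decompose q/2: tree(false,tree(a,d)) ≐ tree(false,B),  tup(d,P,d) ≐ tup(d,tup(P,n,a),d).
Decompose tree/2: false ≐ false,  tree(a,d) ≐ B.
Delete trivial equation false ≐ false.
Bind B := tree(a,d); no other remaining equation mentions B.
Decompose tup/3: d ≐ d,  P ≐ tup(P,n,a),  d ≐ d.
Delete trivial equation d ≐ d.
Occurs check fails: P occurs in tup(P,n,a); the equation P ≐ tup(P,n,a) has no finite solution.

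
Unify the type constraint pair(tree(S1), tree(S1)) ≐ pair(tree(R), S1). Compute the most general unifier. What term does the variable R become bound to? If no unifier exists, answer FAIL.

Decompose pair/2: tree(S1) ≐ tree(R),  tree(S1) ≐ S1.
Decompose tree/1: S1 ≐ R.
Bind S1 := R; substituting into the remaining equation gives: tree(R) ≐ R.
Occurs check fails: R occurs in tree(R); the equation R ≐ tree(R) has no finite solution.

FAIL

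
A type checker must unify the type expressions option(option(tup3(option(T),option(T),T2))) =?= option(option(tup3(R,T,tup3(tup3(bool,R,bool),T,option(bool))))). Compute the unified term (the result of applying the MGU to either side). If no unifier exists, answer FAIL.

FAIL

Decompose option/1: option(tup3(option(T),option(T),T2)) =?= option(tup3(R,T,tup3(tup3(bool,R,bool),T,option(bool)))).
Decompose option/1: tup3(option(T),option(T),T2) =?= tup3(R,T,tup3(tup3(bool,R,bool),T,option(bool))).
Decompose tup3/3: option(T) =?= R,  option(T) =?= T,  T2 =?= tup3(tup3(bool,R,bool),T,option(bool)).
Bind R := option(T); substituting into the one remaining equation that mentions R gives: T2 =?= tup3(tup3(bool,option(T),bool),T,option(bool)).
Occurs check fails: T occurs in option(T); the equation T =?= option(T) has no finite solution.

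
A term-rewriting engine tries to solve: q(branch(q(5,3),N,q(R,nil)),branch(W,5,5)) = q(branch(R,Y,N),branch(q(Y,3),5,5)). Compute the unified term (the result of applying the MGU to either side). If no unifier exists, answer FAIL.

Decompose q/2: branch(q(5,3),N,q(R,nil)) = branch(R,Y,N),  branch(W,5,5) = branch(q(Y,3),5,5).
Decompose branch/3: q(5,3) = R,  N = Y,  q(R,nil) = N.
Bind R := q(5,3); substituting into the one remaining equation that mentions R gives: q(q(5,3),nil) = N.
Bind N := Y; substituting into the one remaining equation that mentions N gives: q(q(5,3),nil) = Y.
Bind Y := q(q(5,3),nil); substituting into the remaining equation gives: branch(W,5,5) = branch(q(q(q(5,3),nil),3),5,5). Substituting into the earlier binding gives N := q(q(5,3),nil).
Decompose branch/3: W = q(q(q(5,3),nil),3),  5 = 5,  5 = 5.
Bind W := q(q(q(5,3),nil),3); no other remaining equation mentions W.
Delete trivial equation 5 = 5.
Delete trivial equation 5 = 5.
Applying the MGU to either side gives q(branch(q(5,3),q(q(5,3),nil),q(q(5,3),nil)),branch(q(q(q(5,3),nil),3),5,5)).

q(branch(q(5,3),q(q(5,3),nil),q(q(5,3),nil)),branch(q(q(q(5,3),nil),3),5,5))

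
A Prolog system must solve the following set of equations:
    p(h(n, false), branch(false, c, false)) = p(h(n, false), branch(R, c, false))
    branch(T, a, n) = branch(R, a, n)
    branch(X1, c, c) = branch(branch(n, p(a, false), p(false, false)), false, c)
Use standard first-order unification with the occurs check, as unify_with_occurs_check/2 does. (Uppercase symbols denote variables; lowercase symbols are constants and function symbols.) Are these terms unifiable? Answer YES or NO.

NO

Decompose p/2: h(n, false) = h(n, false),  branch(false, c, false) = branch(R, c, false).
Delete trivial equation h(n, false) = h(n, false).
Decompose branch/3: false = R,  c = c,  false = false.
Bind R := false; substituting into the one remaining equation that mentions R gives: branch(T, a, n) = branch(false, a, n).
Delete trivial equation c = c.
Delete trivial equation false = false.
Decompose branch/3: T = false,  a = a,  n = n.
Bind T := false; no other remaining equation mentions T.
Delete trivial equation a = a.
Delete trivial equation n = n.
Decompose branch/3: X1 = branch(n, p(a, false), p(false, false)),  c = false,  c = c.
Bind X1 := branch(n, p(a, false), p(false, false)); no other remaining equation mentions X1.
Clash: constants c and false differ; no unifier exists.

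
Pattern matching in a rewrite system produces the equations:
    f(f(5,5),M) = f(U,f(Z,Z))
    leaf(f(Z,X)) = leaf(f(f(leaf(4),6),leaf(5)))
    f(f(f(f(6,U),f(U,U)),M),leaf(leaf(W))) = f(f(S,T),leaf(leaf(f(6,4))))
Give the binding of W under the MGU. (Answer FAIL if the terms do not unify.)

f(6,4)

Decompose f/2: f(5,5) = U,  M = f(Z,Z).
Bind U := f(5,5); substituting into the one remaining equation that mentions U gives: f(f(f(f(6,f(5,5)),f(f(5,5),f(5,5))),M),leaf(leaf(W))) = f(f(S,T),leaf(leaf(f(6,4)))).
Bind M := f(Z,Z); substituting into the one remaining equation that mentions M gives: f(f(f(f(6,f(5,5)),f(f(5,5),f(5,5))),f(Z,Z)),leaf(leaf(W))) = f(f(S,T),leaf(leaf(f(6,4)))).
Decompose leaf/1: f(Z,X) = f(f(leaf(4),6),leaf(5)).
Decompose f/2: Z = f(leaf(4),6),  X = leaf(5).
Bind Z := f(leaf(4),6); substituting into the one remaining equation that mentions Z gives: f(f(f(f(6,f(5,5)),f(f(5,5),f(5,5))),f(f(leaf(4),6),f(leaf(4),6))),leaf(leaf(W))) = f(f(S,T),leaf(leaf(f(6,4)))). Substituting into the earlier binding gives M := f(f(leaf(4),6),f(leaf(4),6)).
Bind X := leaf(5); no other remaining equation mentions X.
Decompose f/2: f(f(f(6,f(5,5)),f(f(5,5),f(5,5))),f(f(leaf(4),6),f(leaf(4),6))) = f(S,T),  leaf(leaf(W)) = leaf(leaf(f(6,4))).
Decompose f/2: f(f(6,f(5,5)),f(f(5,5),f(5,5))) = S,  f(f(leaf(4),6),f(leaf(4),6)) = T.
Bind S := f(f(6,f(5,5)),f(f(5,5),f(5,5))); no other remaining equation mentions S.
Bind T := f(f(leaf(4),6),f(leaf(4),6)); no other remaining equation mentions T.
Decompose leaf/1: leaf(W) = leaf(f(6,4)).
Decompose leaf/1: W = f(6,4).
Bind W := f(6,4).
MGU = { U -> f(5,5), M -> f(f(leaf(4),6),f(leaf(4),6)), Z -> f(leaf(4),6), X -> leaf(5), S -> f(f(6,f(5,5)),f(f(5,5),f(5,5))), T -> f(f(leaf(4),6),f(leaf(4),6)), W -> f(6,4) }, so W -> f(6,4).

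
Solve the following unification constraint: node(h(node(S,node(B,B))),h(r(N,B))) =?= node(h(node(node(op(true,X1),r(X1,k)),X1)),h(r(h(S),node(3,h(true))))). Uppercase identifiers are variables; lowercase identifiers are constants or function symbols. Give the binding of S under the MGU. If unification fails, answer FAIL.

Decompose node/2: h(node(S,node(B,B))) =?= h(node(node(op(true,X1),r(X1,k)),X1)),  h(r(N,B)) =?= h(r(h(S),node(3,h(true)))).
Decompose h/1: node(S,node(B,B)) =?= node(node(op(true,X1),r(X1,k)),X1).
Decompose node/2: S =?= node(op(true,X1),r(X1,k)),  node(B,B) =?= X1.
Bind S := node(op(true,X1),r(X1,k)); substituting into the one remaining equation that mentions S gives: h(r(N,B)) =?= h(r(h(node(op(true,X1),r(X1,k))),node(3,h(true)))).
Bind X1 := node(B,B); substituting into the remaining equation gives: h(r(N,B)) =?= h(r(h(node(op(true,node(B,B)),r(node(B,B),k))),node(3,h(true)))). Substituting into the earlier binding gives S := node(op(true,node(B,B)),r(node(B,B),k)).
Decompose h/1: r(N,B) =?= r(h(node(op(true,node(B,B)),r(node(B,B),k))),node(3,h(true))).
Decompose r/2: N =?= h(node(op(true,node(B,B)),r(node(B,B),k))),  B =?= node(3,h(true)).
Bind N := h(node(op(true,node(B,B)),r(node(B,B),k))); no other remaining equation mentions N.
Bind B := node(3,h(true)). Substituting into the earlier bindings gives S := node(op(true,node(node(3,h(true)),node(3,h(true)))),r(node(node(3,h(true)),node(3,h(true))),k)), X1 := node(node(3,h(true)),node(3,h(true))), N := h(node(op(true,node(node(3,h(true)),node(3,h(true)))),r(node(node(3,h(true)),node(3,h(true))),k))).
MGU = { S -> node(op(true,node(node(3,h(true)),node(3,h(true)))),r(node(node(3,h(true)),node(3,h(true))),k)), X1 -> node(node(3,h(true)),node(3,h(true))), N -> h(node(op(true,node(node(3,h(true)),node(3,h(true)))),r(node(node(3,h(true)),node(3,h(true))),k))), B -> node(3,h(true)) }, so S -> node(op(true,node(node(3,h(true)),node(3,h(true)))),r(node(node(3,h(true)),node(3,h(true))),k)).

node(op(true,node(node(3,h(true)),node(3,h(true)))),r(node(node(3,h(true)),node(3,h(true))),k))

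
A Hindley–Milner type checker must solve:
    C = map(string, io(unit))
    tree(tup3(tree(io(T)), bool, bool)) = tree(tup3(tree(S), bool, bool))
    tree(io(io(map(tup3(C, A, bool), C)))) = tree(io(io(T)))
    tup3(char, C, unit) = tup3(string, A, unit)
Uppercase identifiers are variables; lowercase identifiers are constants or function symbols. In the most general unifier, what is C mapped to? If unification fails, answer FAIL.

Bind C := map(string, io(unit)); substituting into the 2 remaining equations that mention C gives: tree(io(io(map(tup3(map(string, io(unit)), A, bool), map(string, io(unit)))))) = tree(io(io(T))),  tup3(char, map(string, io(unit)), unit) = tup3(string, A, unit).
Decompose tree/1: tup3(tree(io(T)), bool, bool) = tup3(tree(S), bool, bool).
Decompose tup3/3: tree(io(T)) = tree(S),  bool = bool,  bool = bool.
Decompose tree/1: io(T) = S.
Bind S := io(T); no other remaining equation mentions S.
Delete trivial equation bool = bool.
Delete trivial equation bool = bool.
Decompose tree/1: io(io(map(tup3(map(string, io(unit)), A, bool), map(string, io(unit))))) = io(io(T)).
Decompose io/1: io(map(tup3(map(string, io(unit)), A, bool), map(string, io(unit)))) = io(T).
Decompose io/1: map(tup3(map(string, io(unit)), A, bool), map(string, io(unit))) = T.
Bind T := map(tup3(map(string, io(unit)), A, bool), map(string, io(unit))); no other remaining equation mentions T. Substituting into the earlier binding gives S := io(map(tup3(map(string, io(unit)), A, bool), map(string, io(unit)))).
Decompose tup3/3: char = string,  map(string, io(unit)) = A,  unit = unit.
Clash: constants char and string differ; no unifier exists.

FAIL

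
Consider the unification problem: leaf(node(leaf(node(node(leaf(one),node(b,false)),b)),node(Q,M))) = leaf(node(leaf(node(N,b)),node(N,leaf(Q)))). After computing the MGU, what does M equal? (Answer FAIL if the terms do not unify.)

Decompose leaf/1: node(leaf(node(node(leaf(one),node(b,false)),b)),node(Q,M)) = node(leaf(node(N,b)),node(N,leaf(Q))).
Decompose node/2: leaf(node(node(leaf(one),node(b,false)),b)) = leaf(node(N,b)),  node(Q,M) = node(N,leaf(Q)).
Decompose leaf/1: node(node(leaf(one),node(b,false)),b) = node(N,b).
Decompose node/2: node(leaf(one),node(b,false)) = N,  b = b.
Bind N := node(leaf(one),node(b,false)); substituting into the one remaining equation that mentions N gives: node(Q,M) = node(node(leaf(one),node(b,false)),leaf(Q)).
Delete trivial equation b = b.
Decompose node/2: Q = node(leaf(one),node(b,false)),  M = leaf(Q).
Bind Q := node(leaf(one),node(b,false)); substituting into the remaining equation gives: M = leaf(node(leaf(one),node(b,false))).
Bind M := leaf(node(leaf(one),node(b,false))).
MGU = { N := node(leaf(one),node(b,false)), Q := node(leaf(one),node(b,false)), M := leaf(node(leaf(one),node(b,false))) }, so M := leaf(node(leaf(one),node(b,false))).

leaf(node(leaf(one),node(b,false)))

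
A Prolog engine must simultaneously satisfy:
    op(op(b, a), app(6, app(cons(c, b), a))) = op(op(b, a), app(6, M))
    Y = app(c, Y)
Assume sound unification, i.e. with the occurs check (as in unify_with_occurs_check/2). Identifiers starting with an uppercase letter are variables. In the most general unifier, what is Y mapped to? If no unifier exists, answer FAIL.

FAIL

Decompose op/2: op(b, a) = op(b, a),  app(6, app(cons(c, b), a)) = app(6, M).
Delete trivial equation op(b, a) = op(b, a).
Decompose app/2: 6 = 6,  app(cons(c, b), a) = M.
Delete trivial equation 6 = 6.
Bind M := app(cons(c, b), a); no other remaining equation mentions M.
Occurs check fails: Y occurs in app(c, Y); the equation Y = app(c, Y) has no finite solution.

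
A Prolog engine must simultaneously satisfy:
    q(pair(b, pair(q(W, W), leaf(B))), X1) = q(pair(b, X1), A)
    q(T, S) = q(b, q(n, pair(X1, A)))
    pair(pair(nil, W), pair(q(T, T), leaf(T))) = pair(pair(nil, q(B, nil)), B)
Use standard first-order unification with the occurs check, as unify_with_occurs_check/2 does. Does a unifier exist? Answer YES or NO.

YES

Decompose q/2: pair(b, pair(q(W, W), leaf(B))) = pair(b, X1),  X1 = A.
Decompose pair/2: b = b,  pair(q(W, W), leaf(B)) = X1.
Delete trivial equation b = b.
Bind X1 := pair(q(W, W), leaf(B)); substituting into the 2 remaining equations that mention X1 gives: pair(q(W, W), leaf(B)) = A,  q(T, S) = q(b, q(n, pair(pair(q(W, W), leaf(B)), A))).
Bind A := pair(q(W, W), leaf(B)); substituting into the one remaining equation that mentions A gives: q(T, S) = q(b, q(n, pair(pair(q(W, W), leaf(B)), pair(q(W, W), leaf(B))))).
Decompose q/2: T = b,  S = q(n, pair(pair(q(W, W), leaf(B)), pair(q(W, W), leaf(B)))).
Bind T := b; substituting into the one remaining equation that mentions T gives: pair(pair(nil, W), pair(q(b, b), leaf(b))) = pair(pair(nil, q(B, nil)), B).
Bind S := q(n, pair(pair(q(W, W), leaf(B)), pair(q(W, W), leaf(B)))); no other remaining equation mentions S.
Decompose pair/2: pair(nil, W) = pair(nil, q(B, nil)),  pair(q(b, b), leaf(b)) = B.
Decompose pair/2: nil = nil,  W = q(B, nil).
Delete trivial equation nil = nil.
Bind W := q(B, nil); no other remaining equation mentions W. Substituting into the earlier bindings gives X1 := pair(q(q(B, nil), q(B, nil)), leaf(B)), A := pair(q(q(B, nil), q(B, nil)), leaf(B)), S := q(n, pair(pair(q(q(B, nil), q(B, nil)), leaf(B)), pair(q(q(B, nil), q(B, nil)), leaf(B)))).
Bind B := pair(q(b, b), leaf(b)). Substituting into the earlier bindings gives X1 := pair(q(q(pair(q(b, b), leaf(b)), nil), q(pair(q(b, b), leaf(b)), nil)), leaf(pair(q(b, b), leaf(b)))), A := pair(q(q(pair(q(b, b), leaf(b)), nil), q(pair(q(b, b), leaf(b)), nil)), leaf(pair(q(b, b), leaf(b)))), S := q(n, pair(pair(q(q(pair(q(b, b), leaf(b)), nil), q(pair(q(b, b), leaf(b)), nil)), leaf(pair(q(b, b), leaf(b)))), pair(q(q(pair(q(b, b), leaf(b)), nil), q(pair(q(b, b), leaf(b)), nil)), leaf(pair(q(b, b), leaf(b)))))), W := q(pair(q(b, b), leaf(b)), nil).
No equations remain and no clash or occurs-check failure arose, so a unifier exists.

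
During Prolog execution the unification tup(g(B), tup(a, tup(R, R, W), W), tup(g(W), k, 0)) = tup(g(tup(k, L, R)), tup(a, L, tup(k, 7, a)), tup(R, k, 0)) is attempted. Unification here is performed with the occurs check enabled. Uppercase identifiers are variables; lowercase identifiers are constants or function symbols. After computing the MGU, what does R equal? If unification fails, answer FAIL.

Decompose tup/3: g(B) = g(tup(k, L, R)),  tup(a, tup(R, R, W), W) = tup(a, L, tup(k, 7, a)),  tup(g(W), k, 0) = tup(R, k, 0).
Decompose g/1: B = tup(k, L, R).
Bind B := tup(k, L, R); no other remaining equation mentions B.
Decompose tup/3: a = a,  tup(R, R, W) = L,  W = tup(k, 7, a).
Delete trivial equation a = a.
Bind L := tup(R, R, W); no other remaining equation mentions L. Substituting into the earlier binding gives B := tup(k, tup(R, R, W), R).
Bind W := tup(k, 7, a); substituting into the remaining equation gives: tup(g(tup(k, 7, a)), k, 0) = tup(R, k, 0). Substituting into the earlier bindings gives B := tup(k, tup(R, R, tup(k, 7, a)), R), L := tup(R, R, tup(k, 7, a)).
Decompose tup/3: g(tup(k, 7, a)) = R,  k = k,  0 = 0.
Bind R := g(tup(k, 7, a)); no other remaining equation mentions R. Substituting into the earlier bindings gives B := tup(k, tup(g(tup(k, 7, a)), g(tup(k, 7, a)), tup(k, 7, a)), g(tup(k, 7, a))), L := tup(g(tup(k, 7, a)), g(tup(k, 7, a)), tup(k, 7, a)).
Delete trivial equation k = k.
Delete trivial equation 0 = 0.
MGU = { B -> tup(k, tup(g(tup(k, 7, a)), g(tup(k, 7, a)), tup(k, 7, a)), g(tup(k, 7, a))), L -> tup(g(tup(k, 7, a)), g(tup(k, 7, a)), tup(k, 7, a)), W -> tup(k, 7, a), R -> g(tup(k, 7, a)) }, so R -> g(tup(k, 7, a)).

g(tup(k, 7, a))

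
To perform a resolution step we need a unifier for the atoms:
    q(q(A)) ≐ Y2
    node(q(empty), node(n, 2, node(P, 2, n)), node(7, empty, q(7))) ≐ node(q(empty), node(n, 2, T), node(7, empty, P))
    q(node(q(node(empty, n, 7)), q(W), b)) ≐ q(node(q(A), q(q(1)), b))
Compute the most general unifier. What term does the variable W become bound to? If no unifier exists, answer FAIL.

Bind Y2 := q(q(A)); no other remaining equation mentions Y2.
Decompose node/3: q(empty) ≐ q(empty),  node(n, 2, node(P, 2, n)) ≐ node(n, 2, T),  node(7, empty, q(7)) ≐ node(7, empty, P).
Delete trivial equation q(empty) ≐ q(empty).
Decompose node/3: n ≐ n,  2 ≐ 2,  node(P, 2, n) ≐ T.
Delete trivial equation n ≐ n.
Delete trivial equation 2 ≐ 2.
Bind T := node(P, 2, n); no other remaining equation mentions T.
Decompose node/3: 7 ≐ 7,  empty ≐ empty,  q(7) ≐ P.
Delete trivial equation 7 ≐ 7.
Delete trivial equation empty ≐ empty.
Bind P := q(7); no other remaining equation mentions P. Substituting into the earlier binding gives T := node(q(7), 2, n).
Decompose q/1: node(q(node(empty, n, 7)), q(W), b) ≐ node(q(A), q(q(1)), b).
Decompose node/3: q(node(empty, n, 7)) ≐ q(A),  q(W) ≐ q(q(1)),  b ≐ b.
Decompose q/1: node(empty, n, 7) ≐ A.
Bind A := node(empty, n, 7); no other remaining equation mentions A. Substituting into the earlier binding gives Y2 := q(q(node(empty, n, 7))).
Decompose q/1: W ≐ q(1).
Bind W := q(1); no other remaining equation mentions W.
Delete trivial equation b ≐ b.
MGU = { Y2 ↦ q(q(node(empty, n, 7))), T ↦ node(q(7), 2, n), P ↦ q(7), A ↦ node(empty, n, 7), W ↦ q(1) }, so W ↦ q(1).

q(1)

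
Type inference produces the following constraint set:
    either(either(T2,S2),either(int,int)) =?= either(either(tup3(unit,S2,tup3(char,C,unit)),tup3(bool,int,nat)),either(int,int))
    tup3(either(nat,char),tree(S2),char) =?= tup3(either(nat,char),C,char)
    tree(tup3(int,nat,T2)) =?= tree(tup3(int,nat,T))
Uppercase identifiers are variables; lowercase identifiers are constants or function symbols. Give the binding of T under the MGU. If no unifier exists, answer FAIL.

tup3(unit,tup3(bool,int,nat),tup3(char,tree(tup3(bool,int,nat)),unit))

Decompose either/2: either(T2,S2) =?= either(tup3(unit,S2,tup3(char,C,unit)),tup3(bool,int,nat)),  either(int,int) =?= either(int,int).
Decompose either/2: T2 =?= tup3(unit,S2,tup3(char,C,unit)),  S2 =?= tup3(bool,int,nat).
Bind T2 := tup3(unit,S2,tup3(char,C,unit)); substituting into the one remaining equation that mentions T2 gives: tree(tup3(int,nat,tup3(unit,S2,tup3(char,C,unit)))) =?= tree(tup3(int,nat,T)).
Bind S2 := tup3(bool,int,nat); substituting into the 2 remaining equations that mention S2 gives: tup3(either(nat,char),tree(tup3(bool,int,nat)),char) =?= tup3(either(nat,char),C,char),  tree(tup3(int,nat,tup3(unit,tup3(bool,int,nat),tup3(char,C,unit)))) =?= tree(tup3(int,nat,T)). Substituting into the earlier binding gives T2 := tup3(unit,tup3(bool,int,nat),tup3(char,C,unit)).
Delete trivial equation either(int,int) =?= either(int,int).
Decompose tup3/3: either(nat,char) =?= either(nat,char),  tree(tup3(bool,int,nat)) =?= C,  char =?= char.
Delete trivial equation either(nat,char) =?= either(nat,char).
Bind C := tree(tup3(bool,int,nat)); substituting into the one remaining equation that mentions C gives: tree(tup3(int,nat,tup3(unit,tup3(bool,int,nat),tup3(char,tree(tup3(bool,int,nat)),unit)))) =?= tree(tup3(int,nat,T)). Substituting into the earlier binding gives T2 := tup3(unit,tup3(bool,int,nat),tup3(char,tree(tup3(bool,int,nat)),unit)).
Delete trivial equation char =?= char.
Decompose tree/1: tup3(int,nat,tup3(unit,tup3(bool,int,nat),tup3(char,tree(tup3(bool,int,nat)),unit))) =?= tup3(int,nat,T).
Decompose tup3/3: int =?= int,  nat =?= nat,  tup3(unit,tup3(bool,int,nat),tup3(char,tree(tup3(bool,int,nat)),unit)) =?= T.
Delete trivial equation int =?= int.
Delete trivial equation nat =?= nat.
Bind T := tup3(unit,tup3(bool,int,nat),tup3(char,tree(tup3(bool,int,nat)),unit)).
MGU = { T2 := tup3(unit,tup3(bool,int,nat),tup3(char,tree(tup3(bool,int,nat)),unit)), S2 := tup3(bool,int,nat), C := tree(tup3(bool,int,nat)), T := tup3(unit,tup3(bool,int,nat),tup3(char,tree(tup3(bool,int,nat)),unit)) }, so T := tup3(unit,tup3(bool,int,nat),tup3(char,tree(tup3(bool,int,nat)),unit)).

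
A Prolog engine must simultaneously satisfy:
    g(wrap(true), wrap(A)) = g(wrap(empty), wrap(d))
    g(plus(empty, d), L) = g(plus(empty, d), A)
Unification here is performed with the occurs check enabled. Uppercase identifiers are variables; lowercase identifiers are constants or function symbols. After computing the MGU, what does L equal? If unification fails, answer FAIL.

Decompose g/2: wrap(true) = wrap(empty),  wrap(A) = wrap(d).
Decompose wrap/1: true = empty.
Clash: constants true and empty differ; no unifier exists.

FAIL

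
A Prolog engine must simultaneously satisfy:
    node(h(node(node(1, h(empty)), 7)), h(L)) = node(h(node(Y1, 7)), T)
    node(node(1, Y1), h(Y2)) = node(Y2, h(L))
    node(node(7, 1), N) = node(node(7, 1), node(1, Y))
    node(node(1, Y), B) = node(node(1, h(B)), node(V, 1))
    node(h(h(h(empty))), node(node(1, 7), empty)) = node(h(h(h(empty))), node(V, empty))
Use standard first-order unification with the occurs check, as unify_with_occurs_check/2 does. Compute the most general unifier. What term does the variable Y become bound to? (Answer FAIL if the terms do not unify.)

Decompose node/2: h(node(node(1, h(empty)), 7)) = h(node(Y1, 7)),  h(L) = T.
Decompose h/1: node(node(1, h(empty)), 7) = node(Y1, 7).
Decompose node/2: node(1, h(empty)) = Y1,  7 = 7.
Bind Y1 := node(1, h(empty)); substituting into the one remaining equation that mentions Y1 gives: node(node(1, node(1, h(empty))), h(Y2)) = node(Y2, h(L)).
Delete trivial equation 7 = 7.
Bind T := h(L); no other remaining equation mentions T.
Decompose node/2: node(1, node(1, h(empty))) = Y2,  h(Y2) = h(L).
Bind Y2 := node(1, node(1, h(empty))); substituting into the one remaining equation that mentions Y2 gives: h(node(1, node(1, h(empty)))) = h(L).
Decompose h/1: node(1, node(1, h(empty))) = L.
Bind L := node(1, node(1, h(empty))); no other remaining equation mentions L. Substituting into the earlier binding gives T := h(node(1, node(1, h(empty)))).
Decompose node/2: node(7, 1) = node(7, 1),  N = node(1, Y).
Delete trivial equation node(7, 1) = node(7, 1).
Bind N := node(1, Y); no other remaining equation mentions N.
Decompose node/2: node(1, Y) = node(1, h(B)),  B = node(V, 1).
Decompose node/2: 1 = 1,  Y = h(B).
Delete trivial equation 1 = 1.
Bind Y := h(B); no other remaining equation mentions Y. Substituting into the earlier binding gives N := node(1, h(B)).
Bind B := node(V, 1); no other remaining equation mentions B. Substituting into the earlier bindings gives N := node(1, h(node(V, 1))), Y := h(node(V, 1)).
Decompose node/2: h(h(h(empty))) = h(h(h(empty))),  node(node(1, 7), empty) = node(V, empty).
Delete trivial equation h(h(h(empty))) = h(h(h(empty))).
Decompose node/2: node(1, 7) = V,  empty = empty.
Bind V := node(1, 7); no other remaining equation mentions V. Substituting into the earlier bindings gives N := node(1, h(node(node(1, 7), 1))), Y := h(node(node(1, 7), 1)), B := node(node(1, 7), 1).
Delete trivial equation empty = empty.
MGU = { Y1 ↦ node(1, h(empty)), T ↦ h(node(1, node(1, h(empty)))), Y2 ↦ node(1, node(1, h(empty))), L ↦ node(1, node(1, h(empty))), N ↦ node(1, h(node(node(1, 7), 1))), Y ↦ h(node(node(1, 7), 1)), B ↦ node(node(1, 7), 1), V ↦ node(1, 7) }, so Y ↦ h(node(node(1, 7), 1)).

h(node(node(1, 7), 1))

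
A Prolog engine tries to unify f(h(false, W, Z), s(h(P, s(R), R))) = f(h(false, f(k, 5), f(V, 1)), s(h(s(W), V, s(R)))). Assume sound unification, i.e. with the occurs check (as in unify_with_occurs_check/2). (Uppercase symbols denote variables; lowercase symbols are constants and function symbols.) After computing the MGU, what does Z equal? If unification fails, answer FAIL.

FAIL

Decompose f/2: h(false, W, Z) = h(false, f(k, 5), f(V, 1)),  s(h(P, s(R), R)) = s(h(s(W), V, s(R))).
Decompose h/3: false = false,  W = f(k, 5),  Z = f(V, 1).
Delete trivial equation false = false.
Bind W := f(k, 5); substituting into the one remaining equation that mentions W gives: s(h(P, s(R), R)) = s(h(s(f(k, 5)), V, s(R))).
Bind Z := f(V, 1); no other remaining equation mentions Z.
Decompose s/1: h(P, s(R), R) = h(s(f(k, 5)), V, s(R)).
Decompose h/3: P = s(f(k, 5)),  s(R) = V,  R = s(R).
Bind P := s(f(k, 5)); no other remaining equation mentions P.
Bind V := s(R); no other remaining equation mentions V. Substituting into the earlier binding gives Z := f(s(R), 1).
Occurs check fails: R occurs in s(R); the equation R = s(R) has no finite solution.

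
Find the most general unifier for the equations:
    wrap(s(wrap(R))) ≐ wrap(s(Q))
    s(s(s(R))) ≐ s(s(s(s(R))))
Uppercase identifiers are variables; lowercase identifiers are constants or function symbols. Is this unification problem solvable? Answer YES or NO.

NO

Decompose wrap/1: s(wrap(R)) ≐ s(Q).
Decompose s/1: wrap(R) ≐ Q.
Bind Q := wrap(R); no other remaining equation mentions Q.
Decompose s/1: s(s(R)) ≐ s(s(s(R))).
Decompose s/1: s(R) ≐ s(s(R)).
Decompose s/1: R ≐ s(R).
Occurs check fails: R occurs in s(R); the equation R ≐ s(R) has no finite solution.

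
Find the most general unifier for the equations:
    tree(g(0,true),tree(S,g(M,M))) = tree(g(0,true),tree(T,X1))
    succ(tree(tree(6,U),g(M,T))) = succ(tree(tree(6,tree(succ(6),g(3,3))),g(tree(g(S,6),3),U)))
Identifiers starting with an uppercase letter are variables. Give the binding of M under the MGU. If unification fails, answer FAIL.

tree(g(tree(succ(6),g(3,3)),6),3)

Decompose tree/2: g(0,true) = g(0,true),  tree(S,g(M,M)) = tree(T,X1).
Delete trivial equation g(0,true) = g(0,true).
Decompose tree/2: S = T,  g(M,M) = X1.
Bind S := T; substituting into the one remaining equation that mentions S gives: succ(tree(tree(6,U),g(M,T))) = succ(tree(tree(6,tree(succ(6),g(3,3))),g(tree(g(T,6),3),U))).
Bind X1 := g(M,M); no other remaining equation mentions X1.
Decompose succ/1: tree(tree(6,U),g(M,T)) = tree(tree(6,tree(succ(6),g(3,3))),g(tree(g(T,6),3),U)).
Decompose tree/2: tree(6,U) = tree(6,tree(succ(6),g(3,3))),  g(M,T) = g(tree(g(T,6),3),U).
Decompose tree/2: 6 = 6,  U = tree(succ(6),g(3,3)).
Delete trivial equation 6 = 6.
Bind U := tree(succ(6),g(3,3)); substituting into the remaining equation gives: g(M,T) = g(tree(g(T,6),3),tree(succ(6),g(3,3))).
Decompose g/2: M = tree(g(T,6),3),  T = tree(succ(6),g(3,3)).
Bind M := tree(g(T,6),3); no other remaining equation mentions M. Substituting into the earlier binding gives X1 := g(tree(g(T,6),3),tree(g(T,6),3)).
Bind T := tree(succ(6),g(3,3)). Substituting into the earlier bindings gives S := tree(succ(6),g(3,3)), X1 := g(tree(g(tree(succ(6),g(3,3)),6),3),tree(g(tree(succ(6),g(3,3)),6),3)), M := tree(g(tree(succ(6),g(3,3)),6),3).
MGU = { S -> tree(succ(6),g(3,3)), X1 -> g(tree(g(tree(succ(6),g(3,3)),6),3),tree(g(tree(succ(6),g(3,3)),6),3)), U -> tree(succ(6),g(3,3)), M -> tree(g(tree(succ(6),g(3,3)),6),3), T -> tree(succ(6),g(3,3)) }, so M -> tree(g(tree(succ(6),g(3,3)),6),3).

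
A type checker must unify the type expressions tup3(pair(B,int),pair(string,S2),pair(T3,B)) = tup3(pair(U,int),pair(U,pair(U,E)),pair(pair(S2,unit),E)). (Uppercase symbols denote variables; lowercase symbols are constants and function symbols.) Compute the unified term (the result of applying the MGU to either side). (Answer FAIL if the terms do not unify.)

Decompose tup3/3: pair(B,int) = pair(U,int),  pair(string,S2) = pair(U,pair(U,E)),  pair(T3,B) = pair(pair(S2,unit),E).
Decompose pair/2: B = U,  int = int.
Bind B := U; substituting into the one remaining equation that mentions B gives: pair(T3,U) = pair(pair(S2,unit),E).
Delete trivial equation int = int.
Decompose pair/2: string = U,  S2 = pair(U,E).
Bind U := string; substituting into the remaining equations gives: S2 = pair(string,E),  pair(T3,string) = pair(pair(S2,unit),E). Substituting into the earlier binding gives B := string.
Bind S2 := pair(string,E); substituting into the remaining equation gives: pair(T3,string) = pair(pair(pair(string,E),unit),E).
Decompose pair/2: T3 = pair(pair(string,E),unit),  string = E.
Bind T3 := pair(pair(string,E),unit); no other remaining equation mentions T3.
Bind E := string. Substituting into the earlier bindings gives S2 := pair(string,string), T3 := pair(pair(string,string),unit).
Applying the MGU to either side gives tup3(pair(string,int),pair(string,pair(string,string)),pair(pair(pair(string,string),unit),string)).

tup3(pair(string,int),pair(string,pair(string,string)),pair(pair(pair(string,string),unit),string))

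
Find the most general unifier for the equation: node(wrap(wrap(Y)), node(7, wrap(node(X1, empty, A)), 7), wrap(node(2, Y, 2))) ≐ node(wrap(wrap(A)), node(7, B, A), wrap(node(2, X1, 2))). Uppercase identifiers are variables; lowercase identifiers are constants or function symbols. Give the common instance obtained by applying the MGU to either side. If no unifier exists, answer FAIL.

Decompose node/3: wrap(wrap(Y)) ≐ wrap(wrap(A)),  node(7, wrap(node(X1, empty, A)), 7) ≐ node(7, B, A),  wrap(node(2, Y, 2)) ≐ wrap(node(2, X1, 2)).
Decompose wrap/1: wrap(Y) ≐ wrap(A).
Decompose wrap/1: Y ≐ A.
Bind Y := A; substituting into the one remaining equation that mentions Y gives: wrap(node(2, A, 2)) ≐ wrap(node(2, X1, 2)).
Decompose node/3: 7 ≐ 7,  wrap(node(X1, empty, A)) ≐ B,  7 ≐ A.
Delete trivial equation 7 ≐ 7.
Bind B := wrap(node(X1, empty, A)); no other remaining equation mentions B.
Bind A := 7; substituting into the remaining equation gives: wrap(node(2, 7, 2)) ≐ wrap(node(2, X1, 2)). Substituting into the earlier bindings gives Y := 7, B := wrap(node(X1, empty, 7)).
Decompose wrap/1: node(2, 7, 2) ≐ node(2, X1, 2).
Decompose node/3: 2 ≐ 2,  7 ≐ X1,  2 ≐ 2.
Delete trivial equation 2 ≐ 2.
Bind X1 := 7; no other remaining equation mentions X1. Substituting into the earlier binding gives B := wrap(node(7, empty, 7)).
Delete trivial equation 2 ≐ 2.
Applying the MGU to either side gives node(wrap(wrap(7)), node(7, wrap(node(7, empty, 7)), 7), wrap(node(2, 7, 2))).

node(wrap(wrap(7)), node(7, wrap(node(7, empty, 7)), 7), wrap(node(2, 7, 2)))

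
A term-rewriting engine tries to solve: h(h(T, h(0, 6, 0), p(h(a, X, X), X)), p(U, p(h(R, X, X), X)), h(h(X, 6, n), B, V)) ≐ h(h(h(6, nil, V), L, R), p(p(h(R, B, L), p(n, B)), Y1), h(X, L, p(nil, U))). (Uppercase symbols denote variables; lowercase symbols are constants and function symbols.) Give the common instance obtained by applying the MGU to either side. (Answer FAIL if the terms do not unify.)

Decompose h/3: h(T, h(0, 6, 0), p(h(a, X, X), X)) ≐ h(h(6, nil, V), L, R),  p(U, p(h(R, X, X), X)) ≐ p(p(h(R, B, L), p(n, B)), Y1),  h(h(X, 6, n), B, V) ≐ h(X, L, p(nil, U)).
Decompose h/3: T ≐ h(6, nil, V),  h(0, 6, 0) ≐ L,  p(h(a, X, X), X) ≐ R.
Bind T := h(6, nil, V); no other remaining equation mentions T.
Bind L := h(0, 6, 0); substituting into the 2 remaining equations that mention L gives: p(U, p(h(R, X, X), X)) ≐ p(p(h(R, B, h(0, 6, 0)), p(n, B)), Y1),  h(h(X, 6, n), B, V) ≐ h(X, h(0, 6, 0), p(nil, U)).
Bind R := p(h(a, X, X), X); substituting into the one remaining equation that mentions R gives: p(U, p(h(p(h(a, X, X), X), X, X), X)) ≐ p(p(h(p(h(a, X, X), X), B, h(0, 6, 0)), p(n, B)), Y1).
Decompose p/2: U ≐ p(h(p(h(a, X, X), X), B, h(0, 6, 0)), p(n, B)),  p(h(p(h(a, X, X), X), X, X), X) ≐ Y1.
Bind U := p(h(p(h(a, X, X), X), B, h(0, 6, 0)), p(n, B)); substituting into the one remaining equation that mentions U gives: h(h(X, 6, n), B, V) ≐ h(X, h(0, 6, 0), p(nil, p(h(p(h(a, X, X), X), B, h(0, 6, 0)), p(n, B)))).
Bind Y1 := p(h(p(h(a, X, X), X), X, X), X); no other remaining equation mentions Y1.
Decompose h/3: h(X, 6, n) ≐ X,  B ≐ h(0, 6, 0),  V ≐ p(nil, p(h(p(h(a, X, X), X), B, h(0, 6, 0)), p(n, B))).
Occurs check fails: X occurs in h(X, 6, n); the equation X ≐ h(X, 6, n) has no finite solution.

FAIL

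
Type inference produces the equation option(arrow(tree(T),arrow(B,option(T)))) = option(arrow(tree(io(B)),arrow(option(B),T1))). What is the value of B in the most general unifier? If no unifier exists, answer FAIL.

Decompose option/1: arrow(tree(T),arrow(B,option(T))) = arrow(tree(io(B)),arrow(option(B),T1)).
Decompose arrow/2: tree(T) = tree(io(B)),  arrow(B,option(T)) = arrow(option(B),T1).
Decompose tree/1: T = io(B).
Bind T := io(B); substituting into the remaining equation gives: arrow(B,option(io(B))) = arrow(option(B),T1).
Decompose arrow/2: B = option(B),  option(io(B)) = T1.
Occurs check fails: B occurs in option(B); the equation B = option(B) has no finite solution.

FAIL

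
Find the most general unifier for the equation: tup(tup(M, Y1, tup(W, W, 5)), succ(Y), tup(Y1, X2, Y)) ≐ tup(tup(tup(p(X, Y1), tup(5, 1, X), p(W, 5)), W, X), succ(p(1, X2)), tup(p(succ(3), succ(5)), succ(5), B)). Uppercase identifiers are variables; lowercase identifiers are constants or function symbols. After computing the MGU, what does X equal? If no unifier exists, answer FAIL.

tup(p(succ(3), succ(5)), p(succ(3), succ(5)), 5)

Decompose tup/3: tup(M, Y1, tup(W, W, 5)) ≐ tup(tup(p(X, Y1), tup(5, 1, X), p(W, 5)), W, X),  succ(Y) ≐ succ(p(1, X2)),  tup(Y1, X2, Y) ≐ tup(p(succ(3), succ(5)), succ(5), B).
Decompose tup/3: M ≐ tup(p(X, Y1), tup(5, 1, X), p(W, 5)),  Y1 ≐ W,  tup(W, W, 5) ≐ X.
Bind M := tup(p(X, Y1), tup(5, 1, X), p(W, 5)); no other remaining equation mentions M.
Bind Y1 := W; substituting into the one remaining equation that mentions Y1 gives: tup(W, X2, Y) ≐ tup(p(succ(3), succ(5)), succ(5), B). Substituting into the earlier binding gives M := tup(p(X, W), tup(5, 1, X), p(W, 5)).
Bind X := tup(W, W, 5); no other remaining equation mentions X. Substituting into the earlier binding gives M := tup(p(tup(W, W, 5), W), tup(5, 1, tup(W, W, 5)), p(W, 5)).
Decompose succ/1: Y ≐ p(1, X2).
Bind Y := p(1, X2); substituting into the remaining equation gives: tup(W, X2, p(1, X2)) ≐ tup(p(succ(3), succ(5)), succ(5), B).
Decompose tup/3: W ≐ p(succ(3), succ(5)),  X2 ≐ succ(5),  p(1, X2) ≐ B.
Bind W := p(succ(3), succ(5)); no other remaining equation mentions W. Substituting into the earlier bindings gives M := tup(p(tup(p(succ(3), succ(5)), p(succ(3), succ(5)), 5), p(succ(3), succ(5))), tup(5, 1, tup(p(succ(3), succ(5)), p(succ(3), succ(5)), 5)), p(p(succ(3), succ(5)), 5)), Y1 := p(succ(3), succ(5)), X := tup(p(succ(3), succ(5)), p(succ(3), succ(5)), 5).
Bind X2 := succ(5); substituting into the remaining equation gives: p(1, succ(5)) ≐ B. Substituting into the earlier binding gives Y := p(1, succ(5)).
Bind B := p(1, succ(5)).
MGU = { M := tup(p(tup(p(succ(3), succ(5)), p(succ(3), succ(5)), 5), p(succ(3), succ(5))), tup(5, 1, tup(p(succ(3), succ(5)), p(succ(3), succ(5)), 5)), p(p(succ(3), succ(5)), 5)), Y1 := p(succ(3), succ(5)), X := tup(p(succ(3), succ(5)), p(succ(3), succ(5)), 5), Y := p(1, succ(5)), W := p(succ(3), succ(5)), X2 := succ(5), B := p(1, succ(5)) }, so X := tup(p(succ(3), succ(5)), p(succ(3), succ(5)), 5).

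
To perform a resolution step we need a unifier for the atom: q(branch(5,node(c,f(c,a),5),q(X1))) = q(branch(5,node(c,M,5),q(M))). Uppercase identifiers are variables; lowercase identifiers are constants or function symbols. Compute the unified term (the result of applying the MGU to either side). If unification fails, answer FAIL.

Decompose q/1: branch(5,node(c,f(c,a),5),q(X1)) = branch(5,node(c,M,5),q(M)).
Decompose branch/3: 5 = 5,  node(c,f(c,a),5) = node(c,M,5),  q(X1) = q(M).
Delete trivial equation 5 = 5.
Decompose node/3: c = c,  f(c,a) = M,  5 = 5.
Delete trivial equation c = c.
Bind M := f(c,a); substituting into the one remaining equation that mentions M gives: q(X1) = q(f(c,a)).
Delete trivial equation 5 = 5.
Decompose q/1: X1 = f(c,a).
Bind X1 := f(c,a).
Applying the MGU to either side gives q(branch(5,node(c,f(c,a),5),q(f(c,a)))).

q(branch(5,node(c,f(c,a),5),q(f(c,a))))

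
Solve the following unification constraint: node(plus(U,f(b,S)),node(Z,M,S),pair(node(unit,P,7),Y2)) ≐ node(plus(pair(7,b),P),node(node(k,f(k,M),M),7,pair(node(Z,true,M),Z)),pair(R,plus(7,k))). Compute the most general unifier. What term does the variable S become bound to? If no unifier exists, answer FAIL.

pair(node(node(k,f(k,7),7),true,7),node(k,f(k,7),7))

Decompose node/3: plus(U,f(b,S)) ≐ plus(pair(7,b),P),  node(Z,M,S) ≐ node(node(k,f(k,M),M),7,pair(node(Z,true,M),Z)),  pair(node(unit,P,7),Y2) ≐ pair(R,plus(7,k)).
Decompose plus/2: U ≐ pair(7,b),  f(b,S) ≐ P.
Bind U := pair(7,b); no other remaining equation mentions U.
Bind P := f(b,S); substituting into the one remaining equation that mentions P gives: pair(node(unit,f(b,S),7),Y2) ≐ pair(R,plus(7,k)).
Decompose node/3: Z ≐ node(k,f(k,M),M),  M ≐ 7,  S ≐ pair(node(Z,true,M),Z).
Bind Z := node(k,f(k,M),M); substituting into the one remaining equation that mentions Z gives: S ≐ pair(node(node(k,f(k,M),M),true,M),node(k,f(k,M),M)).
Bind M := 7; substituting into the one remaining equation that mentions M gives: S ≐ pair(node(node(k,f(k,7),7),true,7),node(k,f(k,7),7)). Substituting into the earlier binding gives Z := node(k,f(k,7),7).
Bind S := pair(node(node(k,f(k,7),7),true,7),node(k,f(k,7),7)); substituting into the remaining equation gives: pair(node(unit,f(b,pair(node(node(k,f(k,7),7),true,7),node(k,f(k,7),7))),7),Y2) ≐ pair(R,plus(7,k)). Substituting into the earlier binding gives P := f(b,pair(node(node(k,f(k,7),7),true,7),node(k,f(k,7),7))).
Decompose pair/2: node(unit,f(b,pair(node(node(k,f(k,7),7),true,7),node(k,f(k,7),7))),7) ≐ R,  Y2 ≐ plus(7,k).
Bind R := node(unit,f(b,pair(node(node(k,f(k,7),7),true,7),node(k,f(k,7),7))),7); no other remaining equation mentions R.
Bind Y2 := plus(7,k).
MGU = { U := pair(7,b), P := f(b,pair(node(node(k,f(k,7),7),true,7),node(k,f(k,7),7))), Z := node(k,f(k,7),7), M := 7, S := pair(node(node(k,f(k,7),7),true,7),node(k,f(k,7),7)), R := node(unit,f(b,pair(node(node(k,f(k,7),7),true,7),node(k,f(k,7),7))),7), Y2 := plus(7,k) }, so S := pair(node(node(k,f(k,7),7),true,7),node(k,f(k,7),7)).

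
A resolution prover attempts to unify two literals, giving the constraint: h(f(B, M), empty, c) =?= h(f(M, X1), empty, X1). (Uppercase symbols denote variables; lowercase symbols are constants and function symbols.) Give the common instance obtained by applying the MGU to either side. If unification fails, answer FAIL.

Decompose h/3: f(B, M) =?= f(M, X1),  empty =?= empty,  c =?= X1.
Decompose f/2: B =?= M,  M =?= X1.
Bind B := M; no other remaining equation mentions B.
Bind M := X1; no other remaining equation mentions M. Substituting into the earlier binding gives B := X1.
Delete trivial equation empty =?= empty.
Bind X1 := c. Substituting into the earlier bindings gives B := c, M := c.
Applying the MGU to either side gives h(f(c, c), empty, c).

h(f(c, c), empty, c)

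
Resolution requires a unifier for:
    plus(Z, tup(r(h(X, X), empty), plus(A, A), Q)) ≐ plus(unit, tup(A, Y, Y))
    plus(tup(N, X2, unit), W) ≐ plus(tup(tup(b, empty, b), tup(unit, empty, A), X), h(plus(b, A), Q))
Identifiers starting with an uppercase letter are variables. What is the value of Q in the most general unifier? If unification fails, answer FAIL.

Decompose plus/2: Z ≐ unit,  tup(r(h(X, X), empty), plus(A, A), Q) ≐ tup(A, Y, Y).
Bind Z := unit; no other remaining equation mentions Z.
Decompose tup/3: r(h(X, X), empty) ≐ A,  plus(A, A) ≐ Y,  Q ≐ Y.
Bind A := r(h(X, X), empty); substituting into the 2 remaining equations that mention A gives: plus(r(h(X, X), empty), r(h(X, X), empty)) ≐ Y,  plus(tup(N, X2, unit), W) ≐ plus(tup(tup(b, empty, b), tup(unit, empty, r(h(X, X), empty)), X), h(plus(b, r(h(X, X), empty)), Q)).
Bind Y := plus(r(h(X, X), empty), r(h(X, X), empty)); substituting into the one remaining equation that mentions Y gives: Q ≐ plus(r(h(X, X), empty), r(h(X, X), empty)).
Bind Q := plus(r(h(X, X), empty), r(h(X, X), empty)); substituting into the remaining equation gives: plus(tup(N, X2, unit), W) ≐ plus(tup(tup(b, empty, b), tup(unit, empty, r(h(X, X), empty)), X), h(plus(b, r(h(X, X), empty)), plus(r(h(X, X), empty), r(h(X, X), empty)))).
Decompose plus/2: tup(N, X2, unit) ≐ tup(tup(b, empty, b), tup(unit, empty, r(h(X, X), empty)), X),  W ≐ h(plus(b, r(h(X, X), empty)), plus(r(h(X, X), empty), r(h(X, X), empty))).
Decompose tup/3: N ≐ tup(b, empty, b),  X2 ≐ tup(unit, empty, r(h(X, X), empty)),  unit ≐ X.
Bind N := tup(b, empty, b); no other remaining equation mentions N.
Bind X2 := tup(unit, empty, r(h(X, X), empty)); no other remaining equation mentions X2.
Bind X := unit; substituting into the remaining equation gives: W ≐ h(plus(b, r(h(unit, unit), empty)), plus(r(h(unit, unit), empty), r(h(unit, unit), empty))). Substituting into the earlier bindings gives A := r(h(unit, unit), empty), Y := plus(r(h(unit, unit), empty), r(h(unit, unit), empty)), Q := plus(r(h(unit, unit), empty), r(h(unit, unit), empty)), X2 := tup(unit, empty, r(h(unit, unit), empty)).
Bind W := h(plus(b, r(h(unit, unit), empty)), plus(r(h(unit, unit), empty), r(h(unit, unit), empty))).
MGU = { Z -> unit, A -> r(h(unit, unit), empty), Y -> plus(r(h(unit, unit), empty), r(h(unit, unit), empty)), Q -> plus(r(h(unit, unit), empty), r(h(unit, unit), empty)), N -> tup(b, empty, b), X2 -> tup(unit, empty, r(h(unit, unit), empty)), X -> unit, W -> h(plus(b, r(h(unit, unit), empty)), plus(r(h(unit, unit), empty), r(h(unit, unit), empty))) }, so Q -> plus(r(h(unit, unit), empty), r(h(unit, unit), empty)).

plus(r(h(unit, unit), empty), r(h(unit, unit), empty))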